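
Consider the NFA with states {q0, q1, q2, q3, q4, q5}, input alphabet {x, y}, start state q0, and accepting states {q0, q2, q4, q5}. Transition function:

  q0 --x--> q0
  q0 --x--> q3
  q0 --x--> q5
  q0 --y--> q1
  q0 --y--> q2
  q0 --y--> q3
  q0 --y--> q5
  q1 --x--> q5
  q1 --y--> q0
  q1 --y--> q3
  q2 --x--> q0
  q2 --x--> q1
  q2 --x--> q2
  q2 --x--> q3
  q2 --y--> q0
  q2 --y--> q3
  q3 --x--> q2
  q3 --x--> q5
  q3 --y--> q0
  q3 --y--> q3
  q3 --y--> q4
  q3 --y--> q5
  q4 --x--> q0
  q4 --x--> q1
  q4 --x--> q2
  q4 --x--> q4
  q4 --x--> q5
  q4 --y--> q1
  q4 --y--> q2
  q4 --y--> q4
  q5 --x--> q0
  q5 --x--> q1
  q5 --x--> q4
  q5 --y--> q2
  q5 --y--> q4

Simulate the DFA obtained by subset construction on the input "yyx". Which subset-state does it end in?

Start: {q0}.
δ(q0,y) = {q1, q2, q3, q5}.
Union: {q1, q2, q3, q5}.
After y: {q1, q2, q3, q5}.
δ(q1,y) = {q0, q3}; δ(q2,y) = {q0, q3}; δ(q3,y) = {q0, q3, q4, q5}; δ(q5,y) = {q2, q4}.
Union: {q0, q2, q3, q4, q5}.
After y: {q0, q2, q3, q4, q5}.
δ(q0,x) = {q0, q3, q5}; δ(q2,x) = {q0, q1, q2, q3}; δ(q3,x) = {q2, q5}; δ(q4,x) = {q0, q1, q2, q4, q5}; δ(q5,x) = {q0, q1, q4}.
Union: {q0, q1, q2, q3, q4, q5}.
After x: {q0, q1, q2, q3, q4, q5}.

{q0, q1, q2, q3, q4, q5}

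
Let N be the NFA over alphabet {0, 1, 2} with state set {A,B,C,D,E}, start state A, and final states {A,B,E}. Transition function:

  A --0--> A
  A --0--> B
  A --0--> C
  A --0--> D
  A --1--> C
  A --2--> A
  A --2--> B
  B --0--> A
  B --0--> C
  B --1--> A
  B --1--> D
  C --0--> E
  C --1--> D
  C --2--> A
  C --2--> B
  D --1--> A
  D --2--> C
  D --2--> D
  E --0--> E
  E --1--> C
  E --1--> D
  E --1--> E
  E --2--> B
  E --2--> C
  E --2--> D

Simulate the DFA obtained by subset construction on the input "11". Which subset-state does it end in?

Start: {A}.
δ(A,1) = {C}.
Union: {C}.
After 1: {C}.
δ(C,1) = {D}.
Union: {D}.
After 1: {D}.

{D}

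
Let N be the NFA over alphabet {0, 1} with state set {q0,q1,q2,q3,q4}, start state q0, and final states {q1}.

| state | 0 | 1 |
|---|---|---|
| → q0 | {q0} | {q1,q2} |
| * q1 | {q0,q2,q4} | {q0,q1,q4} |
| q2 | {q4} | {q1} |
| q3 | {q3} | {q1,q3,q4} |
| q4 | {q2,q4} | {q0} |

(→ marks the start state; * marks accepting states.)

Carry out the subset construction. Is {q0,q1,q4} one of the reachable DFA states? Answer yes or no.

yes

Start state of the DFA: {q0}.
{q0} --0--> {q0}  [seen]
{q0} --1--> {q1,q2}  [new]
{q1,q2} --0--> {q0,q2,q4}  [new]
{q1,q2} --1--> {q0,q1,q4}  [new]
{q0,q2,q4} --0--> {q0,q2,q4}  [seen]
{q0,q2,q4} --1--> {q0,q1,q2}  [new]
{q0,q1,q4} --0--> {q0,q2,q4}  [seen]
{q0,q1,q4} --1--> {q0,q1,q2,q4}  [new]
{q0,q1,q2} --0--> {q0,q2,q4}  [seen]
{q0,q1,q2} --1--> {q0,q1,q2,q4}  [seen]
{q0,q1,q2,q4} --0--> {q0,q2,q4}  [seen]
{q0,q1,q2,q4} --1--> {q0,q1,q2,q4}  [seen]
Reachable DFA states: {q0}, {q1,q2}, {q0,q2,q4}, {q0,q1,q4}, {q0,q1,q2}, {q0,q1,q2,q4}.
{q0,q1,q4} is among them.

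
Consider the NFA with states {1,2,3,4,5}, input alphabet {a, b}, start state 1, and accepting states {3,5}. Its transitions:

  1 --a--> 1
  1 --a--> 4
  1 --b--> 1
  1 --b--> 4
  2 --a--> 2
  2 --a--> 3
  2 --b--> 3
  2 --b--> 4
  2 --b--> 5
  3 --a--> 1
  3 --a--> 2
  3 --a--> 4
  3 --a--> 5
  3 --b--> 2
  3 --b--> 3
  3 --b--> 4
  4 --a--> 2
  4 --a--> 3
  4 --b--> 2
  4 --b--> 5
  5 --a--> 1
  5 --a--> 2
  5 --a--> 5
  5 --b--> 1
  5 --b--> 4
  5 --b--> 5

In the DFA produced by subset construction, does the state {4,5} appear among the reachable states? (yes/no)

no

Start state of the DFA: {1}.
{1} --a--> {1,4}  [new]
{1} --b--> {1,4}  [seen]
{1,4} --a--> {1,2,3,4}  [new]
{1,4} --b--> {1,2,4,5}  [new]
{1,2,3,4} --a--> {1,2,3,4,5}  [new]
{1,2,3,4} --b--> {1,2,3,4,5}  [seen]
{1,2,4,5} --a--> {1,2,3,4,5}  [seen]
{1,2,4,5} --b--> {1,2,3,4,5}  [seen]
{1,2,3,4,5} --a--> {1,2,3,4,5}  [seen]
{1,2,3,4,5} --b--> {1,2,3,4,5}  [seen]
Reachable DFA states: {1}, {1,4}, {1,2,3,4}, {1,2,4,5}, {1,2,3,4,5}.
{4,5} is not among them.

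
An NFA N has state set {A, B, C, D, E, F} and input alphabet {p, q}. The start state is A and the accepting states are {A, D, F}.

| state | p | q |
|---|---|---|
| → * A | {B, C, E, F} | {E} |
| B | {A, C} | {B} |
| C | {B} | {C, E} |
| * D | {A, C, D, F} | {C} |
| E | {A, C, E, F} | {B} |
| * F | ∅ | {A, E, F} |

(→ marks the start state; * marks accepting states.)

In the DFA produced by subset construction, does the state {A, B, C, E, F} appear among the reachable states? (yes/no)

yes

Start state of the DFA: {A}.
{A} --p--> {B, C, E, F}  [new]
{A} --q--> {E}  [new]
{B, C, E, F} --p--> {A, B, C, E, F}  [new]
{B, C, E, F} --q--> {A, B, C, E, F}  [seen]
{E} --p--> {A, C, E, F}  [new]
{E} --q--> {B}  [new]
{A, B, C, E, F} --p--> {A, B, C, E, F}  [seen]
{A, B, C, E, F} --q--> {A, B, C, E, F}  [seen]
{A, C, E, F} --p--> {A, B, C, E, F}  [seen]
{A, C, E, F} --q--> {A, B, C, E, F}  [seen]
{B} --p--> {A, C}  [new]
{B} --q--> {B}  [seen]
{A, C} --p--> {B, C, E, F}  [seen]
{A, C} --q--> {C, E}  [new]
{C, E} --p--> {A, B, C, E, F}  [seen]
{C, E} --q--> {B, C, E}  [new]
{B, C, E} --p--> {A, B, C, E, F}  [seen]
{B, C, E} --q--> {B, C, E}  [seen]
Reachable DFA states: {A}, {B, C, E, F}, {E}, {A, B, C, E, F}, {A, C, E, F}, {B}, {A, C}, {C, E}, {B, C, E}.
{A, B, C, E, F} is among them.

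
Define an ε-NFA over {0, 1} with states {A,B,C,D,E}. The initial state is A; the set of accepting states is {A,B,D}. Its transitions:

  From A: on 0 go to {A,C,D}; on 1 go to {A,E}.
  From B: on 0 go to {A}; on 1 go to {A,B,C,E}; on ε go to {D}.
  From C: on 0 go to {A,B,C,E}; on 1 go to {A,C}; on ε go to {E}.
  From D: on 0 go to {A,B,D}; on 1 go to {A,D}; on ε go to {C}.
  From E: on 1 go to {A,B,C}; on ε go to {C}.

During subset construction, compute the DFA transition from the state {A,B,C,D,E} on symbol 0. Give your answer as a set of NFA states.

δ(A,0) = {A,C,D}; δ(B,0) = {A}; δ(C,0) = {A,B,C,E}; δ(D,0) = {A,B,D}; δ(E,0) = ∅.
Union: {A,B,C,D,E}.

{A,B,C,D,E}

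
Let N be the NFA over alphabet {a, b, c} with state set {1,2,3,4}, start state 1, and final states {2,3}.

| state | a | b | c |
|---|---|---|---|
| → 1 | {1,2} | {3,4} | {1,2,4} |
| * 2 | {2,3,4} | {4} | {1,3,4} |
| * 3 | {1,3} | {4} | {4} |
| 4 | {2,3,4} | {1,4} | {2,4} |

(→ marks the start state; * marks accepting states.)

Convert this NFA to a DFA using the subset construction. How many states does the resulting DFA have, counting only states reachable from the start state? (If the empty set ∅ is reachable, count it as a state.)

Start state of the DFA: {1}.
{1} --a--> {1,2}  [new]
{1} --b--> {3,4}  [new]
{1} --c--> {1,2,4}  [new]
{1,2} --a--> {1,2,3,4}  [new]
{1,2} --b--> {3,4}  [seen]
{1,2} --c--> {1,2,3,4}  [seen]
{3,4} --a--> {1,2,3,4}  [seen]
{3,4} --b--> {1,4}  [new]
{3,4} --c--> {2,4}  [new]
{1,2,4} --a--> {1,2,3,4}  [seen]
{1,2,4} --b--> {1,3,4}  [new]
{1,2,4} --c--> {1,2,3,4}  [seen]
{1,2,3,4} --a--> {1,2,3,4}  [seen]
{1,2,3,4} --b--> {1,3,4}  [seen]
{1,2,3,4} --c--> {1,2,3,4}  [seen]
{1,4} --a--> {1,2,3,4}  [seen]
{1,4} --b--> {1,3,4}  [seen]
{1,4} --c--> {1,2,4}  [seen]
{2,4} --a--> {2,3,4}  [new]
{2,4} --b--> {1,4}  [seen]
{2,4} --c--> {1,2,3,4}  [seen]
{1,3,4} --a--> {1,2,3,4}  [seen]
{1,3,4} --b--> {1,3,4}  [seen]
{1,3,4} --c--> {1,2,4}  [seen]
{2,3,4} --a--> {1,2,3,4}  [seen]
{2,3,4} --b--> {1,4}  [seen]
{2,3,4} --c--> {1,2,3,4}  [seen]
Reachable DFA states: {1}, {1,2}, {3,4}, {1,2,4}, {1,2,3,4}, {1,4}, {2,4}, {1,3,4}, {2,3,4}.

9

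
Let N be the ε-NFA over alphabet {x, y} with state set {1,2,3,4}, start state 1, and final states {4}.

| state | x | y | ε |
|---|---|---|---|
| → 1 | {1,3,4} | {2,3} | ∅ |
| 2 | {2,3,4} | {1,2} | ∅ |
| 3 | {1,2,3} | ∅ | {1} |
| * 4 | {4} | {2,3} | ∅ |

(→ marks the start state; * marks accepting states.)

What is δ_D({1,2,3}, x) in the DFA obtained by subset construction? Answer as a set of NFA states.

δ(1,x) = {1,3,4}; δ(2,x) = {2,3,4}; δ(3,x) = {1,2,3}.
Union: {1,2,3,4}.

{1,2,3,4}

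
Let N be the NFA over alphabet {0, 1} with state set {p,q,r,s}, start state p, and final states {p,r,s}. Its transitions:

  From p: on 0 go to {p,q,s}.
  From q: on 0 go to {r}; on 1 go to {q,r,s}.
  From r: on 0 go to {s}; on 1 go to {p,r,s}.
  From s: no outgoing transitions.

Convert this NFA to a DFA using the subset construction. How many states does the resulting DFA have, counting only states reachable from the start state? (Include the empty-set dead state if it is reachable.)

Start state of the DFA: {p}.
{p} --0--> {p,q,s}  [new]
{p} --1--> ∅  [new]
{p,q,s} --0--> {p,q,r,s}  [new]
{p,q,s} --1--> {q,r,s}  [new]
∅ --0--> ∅  [seen]
∅ --1--> ∅  [seen]
{p,q,r,s} --0--> {p,q,r,s}  [seen]
{p,q,r,s} --1--> {p,q,r,s}  [seen]
{q,r,s} --0--> {r,s}  [new]
{q,r,s} --1--> {p,q,r,s}  [seen]
{r,s} --0--> {s}  [new]
{r,s} --1--> {p,r,s}  [new]
{s} --0--> ∅  [seen]
{s} --1--> ∅  [seen]
{p,r,s} --0--> {p,q,s}  [seen]
{p,r,s} --1--> {p,r,s}  [seen]
Reachable DFA states: {p}, {p,q,s}, ∅, {p,q,r,s}, {q,r,s}, {r,s}, {s}, {p,r,s}.

8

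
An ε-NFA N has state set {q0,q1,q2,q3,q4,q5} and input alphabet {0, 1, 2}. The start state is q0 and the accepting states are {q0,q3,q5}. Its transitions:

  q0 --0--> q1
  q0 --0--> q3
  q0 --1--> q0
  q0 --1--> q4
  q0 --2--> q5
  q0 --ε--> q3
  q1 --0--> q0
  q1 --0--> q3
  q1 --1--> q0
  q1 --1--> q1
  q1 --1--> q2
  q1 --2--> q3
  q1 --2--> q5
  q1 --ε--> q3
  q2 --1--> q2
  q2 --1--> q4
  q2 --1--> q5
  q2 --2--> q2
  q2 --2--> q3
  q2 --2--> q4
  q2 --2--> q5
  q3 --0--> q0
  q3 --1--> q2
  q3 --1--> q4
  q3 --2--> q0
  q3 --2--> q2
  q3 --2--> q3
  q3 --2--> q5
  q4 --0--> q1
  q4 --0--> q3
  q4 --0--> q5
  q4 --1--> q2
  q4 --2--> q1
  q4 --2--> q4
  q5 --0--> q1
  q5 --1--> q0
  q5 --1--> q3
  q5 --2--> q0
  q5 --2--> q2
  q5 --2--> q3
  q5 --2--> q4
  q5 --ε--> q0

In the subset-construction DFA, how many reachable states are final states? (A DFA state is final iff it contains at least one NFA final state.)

Start state of the DFA: {q0,q3} (ε-closure of the NFA start).
{q0,q3} --0--> {q0,q1,q3}  [new]
{q0,q3} --1--> {q0,q2,q3,q4}  [new]
{q0,q3} --2--> {q0,q2,q3,q5}  [new]
{q0,q1,q3} --0--> {q0,q1,q3}  [seen]
{q0,q1,q3} --1--> {q0,q1,q2,q3,q4}  [new]
{q0,q1,q3} --2--> {q0,q2,q3,q5}  [seen]
{q0,q2,q3,q4} --0--> {q0,q1,q3,q5}  [new]
{q0,q2,q3,q4} --1--> {q0,q2,q3,q4,q5}  [new]
{q0,q2,q3,q4} --2--> {q0,q1,q2,q3,q4,q5}  [new]
{q0,q2,q3,q5} --0--> {q0,q1,q3}  [seen]
{q0,q2,q3,q5} --1--> {q0,q2,q3,q4,q5}  [seen]
{q0,q2,q3,q5} --2--> {q0,q2,q3,q4,q5}  [seen]
{q0,q1,q2,q3,q4} --0--> {q0,q1,q3,q5}  [seen]
{q0,q1,q2,q3,q4} --1--> {q0,q1,q2,q3,q4,q5}  [seen]
{q0,q1,q2,q3,q4} --2--> {q0,q1,q2,q3,q4,q5}  [seen]
{q0,q1,q3,q5} --0--> {q0,q1,q3}  [seen]
{q0,q1,q3,q5} --1--> {q0,q1,q2,q3,q4}  [seen]
{q0,q1,q3,q5} --2--> {q0,q2,q3,q4,q5}  [seen]
{q0,q2,q3,q4,q5} --0--> {q0,q1,q3,q5}  [seen]
{q0,q2,q3,q4,q5} --1--> {q0,q2,q3,q4,q5}  [seen]
{q0,q2,q3,q4,q5} --2--> {q0,q1,q2,q3,q4,q5}  [seen]
{q0,q1,q2,q3,q4,q5} --0--> {q0,q1,q3,q5}  [seen]
{q0,q1,q2,q3,q4,q5} --1--> {q0,q1,q2,q3,q4,q5}  [seen]
{q0,q1,q2,q3,q4,q5} --2--> {q0,q1,q2,q3,q4,q5}  [seen]
Reachable DFA states: {q0,q3}, {q0,q1,q3}, {q0,q2,q3,q4}, {q0,q2,q3,q5}, {q0,q1,q2,q3,q4}, {q0,q1,q3,q5}, {q0,q2,q3,q4,q5}, {q0,q1,q2,q3,q4,q5}.
Accepting DFA states (contain an NFA accepting state): {q0,q3}, {q0,q1,q3}, {q0,q2,q3,q4}, {q0,q2,q3,q5}, {q0,q1,q2,q3,q4}, {q0,q1,q3,q5}, {q0,q2,q3,q4,q5}, {q0,q1,q2,q3,q4,q5}.

8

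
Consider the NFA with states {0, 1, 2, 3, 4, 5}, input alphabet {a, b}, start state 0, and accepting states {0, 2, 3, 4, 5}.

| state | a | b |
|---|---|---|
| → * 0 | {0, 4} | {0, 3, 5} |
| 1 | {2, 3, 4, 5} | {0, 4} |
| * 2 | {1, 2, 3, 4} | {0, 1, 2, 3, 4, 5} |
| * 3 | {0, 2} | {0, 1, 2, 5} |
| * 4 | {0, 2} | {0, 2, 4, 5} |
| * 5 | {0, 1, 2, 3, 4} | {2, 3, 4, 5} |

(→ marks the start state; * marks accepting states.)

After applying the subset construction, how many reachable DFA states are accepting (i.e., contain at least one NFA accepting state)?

7

Start state of the DFA: {0}.
{0} --a--> {0, 4}  [new]
{0} --b--> {0, 3, 5}  [new]
{0, 4} --a--> {0, 2, 4}  [new]
{0, 4} --b--> {0, 2, 3, 4, 5}  [new]
{0, 3, 5} --a--> {0, 1, 2, 3, 4}  [new]
{0, 3, 5} --b--> {0, 1, 2, 3, 4, 5}  [new]
{0, 2, 4} --a--> {0, 1, 2, 3, 4}  [seen]
{0, 2, 4} --b--> {0, 1, 2, 3, 4, 5}  [seen]
{0, 2, 3, 4, 5} --a--> {0, 1, 2, 3, 4}  [seen]
{0, 2, 3, 4, 5} --b--> {0, 1, 2, 3, 4, 5}  [seen]
{0, 1, 2, 3, 4} --a--> {0, 1, 2, 3, 4, 5}  [seen]
{0, 1, 2, 3, 4} --b--> {0, 1, 2, 3, 4, 5}  [seen]
{0, 1, 2, 3, 4, 5} --a--> {0, 1, 2, 3, 4, 5}  [seen]
{0, 1, 2, 3, 4, 5} --b--> {0, 1, 2, 3, 4, 5}  [seen]
Reachable DFA states: {0}, {0, 4}, {0, 3, 5}, {0, 2, 4}, {0, 2, 3, 4, 5}, {0, 1, 2, 3, 4}, {0, 1, 2, 3, 4, 5}.
Accepting DFA states (contain an NFA accepting state): {0}, {0, 4}, {0, 3, 5}, {0, 2, 4}, {0, 2, 3, 4, 5}, {0, 1, 2, 3, 4}, {0, 1, 2, 3, 4, 5}.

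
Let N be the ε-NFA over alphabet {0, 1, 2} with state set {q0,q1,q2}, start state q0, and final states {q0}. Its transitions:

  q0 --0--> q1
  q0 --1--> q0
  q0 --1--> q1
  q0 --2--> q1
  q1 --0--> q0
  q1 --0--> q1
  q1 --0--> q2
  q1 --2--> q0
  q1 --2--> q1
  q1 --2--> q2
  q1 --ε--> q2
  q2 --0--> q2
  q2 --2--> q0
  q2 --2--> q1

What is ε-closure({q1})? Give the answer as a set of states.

Begin with {q1}.
q1 →ε {q2}; add q2.
ε-closure = {q1,q2}.

{q1,q2}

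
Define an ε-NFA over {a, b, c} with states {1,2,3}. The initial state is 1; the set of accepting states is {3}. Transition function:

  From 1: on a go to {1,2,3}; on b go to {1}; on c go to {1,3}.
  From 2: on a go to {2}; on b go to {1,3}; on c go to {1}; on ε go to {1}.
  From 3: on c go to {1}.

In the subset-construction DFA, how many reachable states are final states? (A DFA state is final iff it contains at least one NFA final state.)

Start state of the DFA: {1} (ε-closure of the NFA start).
{1} --a--> {1,2,3}  [new]
{1} --b--> {1}  [seen]
{1} --c--> {1,3}  [new]
{1,2,3} --a--> {1,2,3}  [seen]
{1,2,3} --b--> {1,3}  [seen]
{1,2,3} --c--> {1,3}  [seen]
{1,3} --a--> {1,2,3}  [seen]
{1,3} --b--> {1}  [seen]
{1,3} --c--> {1,3}  [seen]
Reachable DFA states: {1}, {1,2,3}, {1,3}.
Accepting DFA states (contain an NFA accepting state): {1,2,3}, {1,3}.

2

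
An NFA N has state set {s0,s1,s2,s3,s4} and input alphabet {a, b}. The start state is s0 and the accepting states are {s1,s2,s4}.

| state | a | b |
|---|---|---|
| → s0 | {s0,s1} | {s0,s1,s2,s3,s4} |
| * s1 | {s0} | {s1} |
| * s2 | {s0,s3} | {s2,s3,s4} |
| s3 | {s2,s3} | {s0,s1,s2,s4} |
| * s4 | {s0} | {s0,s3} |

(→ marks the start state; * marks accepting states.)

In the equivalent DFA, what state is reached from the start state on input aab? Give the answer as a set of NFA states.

Start: {s0}.
δ(s0,a) = {s0,s1}.
Union: {s0,s1}.
After a: {s0,s1}.
δ(s0,a) = {s0,s1}; δ(s1,a) = {s0}.
Union: {s0,s1}.
After a: {s0,s1}.
δ(s0,b) = {s0,s1,s2,s3,s4}; δ(s1,b) = {s1}.
Union: {s0,s1,s2,s3,s4}.
After b: {s0,s1,s2,s3,s4}.

{s0,s1,s2,s3,s4}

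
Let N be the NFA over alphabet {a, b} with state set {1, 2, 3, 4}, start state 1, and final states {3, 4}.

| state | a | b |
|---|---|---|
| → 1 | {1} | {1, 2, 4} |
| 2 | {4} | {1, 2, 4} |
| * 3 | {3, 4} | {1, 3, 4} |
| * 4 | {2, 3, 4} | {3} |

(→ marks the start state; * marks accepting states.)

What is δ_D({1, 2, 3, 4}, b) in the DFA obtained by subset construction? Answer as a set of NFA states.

{1, 2, 3, 4}

δ(1,b) = {1, 2, 4}; δ(2,b) = {1, 2, 4}; δ(3,b) = {1, 3, 4}; δ(4,b) = {3}.
Union: {1, 2, 3, 4}.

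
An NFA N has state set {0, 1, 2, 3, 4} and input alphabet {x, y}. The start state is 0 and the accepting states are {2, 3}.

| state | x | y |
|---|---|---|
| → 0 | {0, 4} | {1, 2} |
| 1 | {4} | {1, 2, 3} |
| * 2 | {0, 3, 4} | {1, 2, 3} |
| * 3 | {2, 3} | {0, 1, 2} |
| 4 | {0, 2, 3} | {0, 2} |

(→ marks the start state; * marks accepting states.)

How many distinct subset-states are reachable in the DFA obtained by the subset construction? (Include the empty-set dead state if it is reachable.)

8

Start state of the DFA: {0}.
{0} --x--> {0, 4}  [new]
{0} --y--> {1, 2}  [new]
{0, 4} --x--> {0, 2, 3, 4}  [new]
{0, 4} --y--> {0, 1, 2}  [new]
{1, 2} --x--> {0, 3, 4}  [new]
{1, 2} --y--> {1, 2, 3}  [new]
{0, 2, 3, 4} --x--> {0, 2, 3, 4}  [seen]
{0, 2, 3, 4} --y--> {0, 1, 2, 3}  [new]
{0, 1, 2} --x--> {0, 3, 4}  [seen]
{0, 1, 2} --y--> {1, 2, 3}  [seen]
{0, 3, 4} --x--> {0, 2, 3, 4}  [seen]
{0, 3, 4} --y--> {0, 1, 2}  [seen]
{1, 2, 3} --x--> {0, 2, 3, 4}  [seen]
{1, 2, 3} --y--> {0, 1, 2, 3}  [seen]
{0, 1, 2, 3} --x--> {0, 2, 3, 4}  [seen]
{0, 1, 2, 3} --y--> {0, 1, 2, 3}  [seen]
Reachable DFA states: {0}, {0, 4}, {1, 2}, {0, 2, 3, 4}, {0, 1, 2}, {0, 3, 4}, {1, 2, 3}, {0, 1, 2, 3}.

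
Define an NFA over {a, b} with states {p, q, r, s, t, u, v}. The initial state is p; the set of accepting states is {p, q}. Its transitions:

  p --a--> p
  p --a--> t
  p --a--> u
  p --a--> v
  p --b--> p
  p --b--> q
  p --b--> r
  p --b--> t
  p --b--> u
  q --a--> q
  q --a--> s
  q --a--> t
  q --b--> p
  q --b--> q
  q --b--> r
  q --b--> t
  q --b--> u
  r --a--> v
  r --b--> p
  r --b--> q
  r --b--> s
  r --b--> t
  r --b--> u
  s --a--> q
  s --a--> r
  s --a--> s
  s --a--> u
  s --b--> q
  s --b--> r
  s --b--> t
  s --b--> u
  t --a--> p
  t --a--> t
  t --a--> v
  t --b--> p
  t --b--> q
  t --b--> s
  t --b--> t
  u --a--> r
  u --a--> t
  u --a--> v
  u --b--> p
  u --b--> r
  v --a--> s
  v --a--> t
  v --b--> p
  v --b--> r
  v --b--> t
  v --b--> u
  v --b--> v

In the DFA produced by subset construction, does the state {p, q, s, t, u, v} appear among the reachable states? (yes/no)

Start state of the DFA: {p}.
{p} --a--> {p, t, u, v}  [new]
{p} --b--> {p, q, r, t, u}  [new]
{p, t, u, v} --a--> {p, r, s, t, u, v}  [new]
{p, t, u, v} --b--> {p, q, r, s, t, u, v}  [new]
{p, q, r, t, u} --a--> {p, q, r, s, t, u, v}  [seen]
{p, q, r, t, u} --b--> {p, q, r, s, t, u}  [new]
{p, r, s, t, u, v} --a--> {p, q, r, s, t, u, v}  [seen]
{p, r, s, t, u, v} --b--> {p, q, r, s, t, u, v}  [seen]
{p, q, r, s, t, u, v} --a--> {p, q, r, s, t, u, v}  [seen]
{p, q, r, s, t, u, v} --b--> {p, q, r, s, t, u, v}  [seen]
{p, q, r, s, t, u} --a--> {p, q, r, s, t, u, v}  [seen]
{p, q, r, s, t, u} --b--> {p, q, r, s, t, u}  [seen]
Reachable DFA states: {p}, {p, t, u, v}, {p, q, r, t, u}, {p, r, s, t, u, v}, {p, q, r, s, t, u, v}, {p, q, r, s, t, u}.
{p, q, s, t, u, v} is not among them.

no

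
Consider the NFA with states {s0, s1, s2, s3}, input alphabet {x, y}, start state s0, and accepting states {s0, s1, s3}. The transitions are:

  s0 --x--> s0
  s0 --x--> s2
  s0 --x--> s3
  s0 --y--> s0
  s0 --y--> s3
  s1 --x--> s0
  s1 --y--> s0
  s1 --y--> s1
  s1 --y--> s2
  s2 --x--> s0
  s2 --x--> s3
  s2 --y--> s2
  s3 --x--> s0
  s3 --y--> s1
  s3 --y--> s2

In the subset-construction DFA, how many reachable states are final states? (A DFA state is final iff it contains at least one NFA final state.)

Start state of the DFA: {s0}.
{s0} --x--> {s0, s2, s3}  [new]
{s0} --y--> {s0, s3}  [new]
{s0, s2, s3} --x--> {s0, s2, s3}  [seen]
{s0, s2, s3} --y--> {s0, s1, s2, s3}  [new]
{s0, s3} --x--> {s0, s2, s3}  [seen]
{s0, s3} --y--> {s0, s1, s2, s3}  [seen]
{s0, s1, s2, s3} --x--> {s0, s2, s3}  [seen]
{s0, s1, s2, s3} --y--> {s0, s1, s2, s3}  [seen]
Reachable DFA states: {s0}, {s0, s2, s3}, {s0, s3}, {s0, s1, s2, s3}.
Accepting DFA states (contain an NFA accepting state): {s0}, {s0, s2, s3}, {s0, s3}, {s0, s1, s2, s3}.

4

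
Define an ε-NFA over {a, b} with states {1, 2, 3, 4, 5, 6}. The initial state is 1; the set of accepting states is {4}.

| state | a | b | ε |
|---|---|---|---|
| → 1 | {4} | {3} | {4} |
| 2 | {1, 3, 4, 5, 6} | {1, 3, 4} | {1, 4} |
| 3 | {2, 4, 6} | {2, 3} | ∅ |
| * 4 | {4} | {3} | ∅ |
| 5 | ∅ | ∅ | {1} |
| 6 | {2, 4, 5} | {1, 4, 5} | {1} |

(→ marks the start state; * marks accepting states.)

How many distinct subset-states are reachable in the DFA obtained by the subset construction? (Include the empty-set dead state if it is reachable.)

8

Start state of the DFA: {1, 4} (ε-closure of the NFA start).
{1, 4} --a--> {4}  [new]
{1, 4} --b--> {3}  [new]
{4} --a--> {4}  [seen]
{4} --b--> {3}  [seen]
{3} --a--> {1, 2, 4, 6}  [new]
{3} --b--> {1, 2, 3, 4}  [new]
{1, 2, 4, 6} --a--> {1, 2, 3, 4, 5, 6}  [new]
{1, 2, 4, 6} --b--> {1, 3, 4, 5}  [new]
{1, 2, 3, 4} --a--> {1, 2, 3, 4, 5, 6}  [seen]
{1, 2, 3, 4} --b--> {1, 2, 3, 4}  [seen]
{1, 2, 3, 4, 5, 6} --a--> {1, 2, 3, 4, 5, 6}  [seen]
{1, 2, 3, 4, 5, 6} --b--> {1, 2, 3, 4, 5}  [new]
{1, 3, 4, 5} --a--> {1, 2, 4, 6}  [seen]
{1, 3, 4, 5} --b--> {1, 2, 3, 4}  [seen]
{1, 2, 3, 4, 5} --a--> {1, 2, 3, 4, 5, 6}  [seen]
{1, 2, 3, 4, 5} --b--> {1, 2, 3, 4}  [seen]
Reachable DFA states: {1, 4}, {4}, {3}, {1, 2, 4, 6}, {1, 2, 3, 4}, {1, 2, 3, 4, 5, 6}, {1, 3, 4, 5}, {1, 2, 3, 4, 5}.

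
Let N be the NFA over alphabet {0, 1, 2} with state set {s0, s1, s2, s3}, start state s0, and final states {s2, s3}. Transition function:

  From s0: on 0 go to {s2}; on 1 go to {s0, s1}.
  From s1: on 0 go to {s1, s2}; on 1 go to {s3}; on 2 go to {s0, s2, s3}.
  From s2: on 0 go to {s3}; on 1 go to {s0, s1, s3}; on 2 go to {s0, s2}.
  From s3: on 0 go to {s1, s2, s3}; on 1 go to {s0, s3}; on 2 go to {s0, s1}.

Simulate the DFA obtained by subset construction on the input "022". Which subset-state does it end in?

Start: {s0}.
δ(s0,0) = {s2}.
Union: {s2}.
After 0: {s2}.
δ(s2,2) = {s0, s2}.
Union: {s0, s2}.
After 2: {s0, s2}.
δ(s0,2) = ∅; δ(s2,2) = {s0, s2}.
Union: {s0, s2}.
After 2: {s0, s2}.

{s0, s2}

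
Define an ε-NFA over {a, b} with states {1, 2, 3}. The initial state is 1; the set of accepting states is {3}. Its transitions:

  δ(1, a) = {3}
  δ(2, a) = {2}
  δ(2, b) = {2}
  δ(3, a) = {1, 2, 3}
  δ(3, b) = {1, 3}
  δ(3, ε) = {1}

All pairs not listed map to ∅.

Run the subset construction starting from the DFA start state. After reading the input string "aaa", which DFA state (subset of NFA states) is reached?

Start: {1}.
δ(1,a) = {3}.
Union: {3}.
ε-closure gives {1, 3}.
After a: {1, 3}.
δ(1,a) = {3}; δ(3,a) = {1, 2, 3}.
Union: {1, 2, 3}.
After a: {1, 2, 3}.
δ(1,a) = {3}; δ(2,a) = {2}; δ(3,a) = {1, 2, 3}.
Union: {1, 2, 3}.
After a: {1, 2, 3}.

{1, 2, 3}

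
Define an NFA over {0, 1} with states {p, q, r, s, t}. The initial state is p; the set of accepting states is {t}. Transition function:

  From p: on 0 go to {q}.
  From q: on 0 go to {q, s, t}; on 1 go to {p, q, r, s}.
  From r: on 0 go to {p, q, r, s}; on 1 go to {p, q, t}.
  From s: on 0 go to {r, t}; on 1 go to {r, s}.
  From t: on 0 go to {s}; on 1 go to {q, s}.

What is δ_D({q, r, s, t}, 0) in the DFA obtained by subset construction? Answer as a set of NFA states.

δ(q,0) = {q, s, t}; δ(r,0) = {p, q, r, s}; δ(s,0) = {r, t}; δ(t,0) = {s}.
Union: {p, q, r, s, t}.

{p, q, r, s, t}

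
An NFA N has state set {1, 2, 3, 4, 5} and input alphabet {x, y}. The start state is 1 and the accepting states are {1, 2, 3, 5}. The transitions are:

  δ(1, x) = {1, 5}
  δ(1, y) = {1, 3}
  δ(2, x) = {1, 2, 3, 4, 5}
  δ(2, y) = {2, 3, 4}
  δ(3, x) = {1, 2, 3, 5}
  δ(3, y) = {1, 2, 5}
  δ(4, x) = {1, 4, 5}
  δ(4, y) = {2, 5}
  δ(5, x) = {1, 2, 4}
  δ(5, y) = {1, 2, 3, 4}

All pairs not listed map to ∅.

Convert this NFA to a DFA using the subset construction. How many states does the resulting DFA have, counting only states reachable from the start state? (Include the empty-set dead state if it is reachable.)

Start state of the DFA: {1}.
{1} --x--> {1, 5}  [new]
{1} --y--> {1, 3}  [new]
{1, 5} --x--> {1, 2, 4, 5}  [new]
{1, 5} --y--> {1, 2, 3, 4}  [new]
{1, 3} --x--> {1, 2, 3, 5}  [new]
{1, 3} --y--> {1, 2, 3, 5}  [seen]
{1, 2, 4, 5} --x--> {1, 2, 3, 4, 5}  [new]
{1, 2, 4, 5} --y--> {1, 2, 3, 4, 5}  [seen]
{1, 2, 3, 4} --x--> {1, 2, 3, 4, 5}  [seen]
{1, 2, 3, 4} --y--> {1, 2, 3, 4, 5}  [seen]
{1, 2, 3, 5} --x--> {1, 2, 3, 4, 5}  [seen]
{1, 2, 3, 5} --y--> {1, 2, 3, 4, 5}  [seen]
{1, 2, 3, 4, 5} --x--> {1, 2, 3, 4, 5}  [seen]
{1, 2, 3, 4, 5} --y--> {1, 2, 3, 4, 5}  [seen]
Reachable DFA states: {1}, {1, 5}, {1, 3}, {1, 2, 4, 5}, {1, 2, 3, 4}, {1, 2, 3, 5}, {1, 2, 3, 4, 5}.

7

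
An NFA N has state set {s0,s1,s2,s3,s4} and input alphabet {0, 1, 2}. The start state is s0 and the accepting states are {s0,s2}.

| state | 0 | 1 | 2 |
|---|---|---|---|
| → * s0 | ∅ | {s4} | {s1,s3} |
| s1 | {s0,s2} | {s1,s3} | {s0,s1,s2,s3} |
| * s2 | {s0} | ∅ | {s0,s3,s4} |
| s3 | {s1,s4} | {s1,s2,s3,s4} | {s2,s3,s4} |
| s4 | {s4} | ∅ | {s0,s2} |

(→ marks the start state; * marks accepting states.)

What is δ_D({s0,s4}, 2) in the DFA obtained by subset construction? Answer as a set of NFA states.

{s0,s1,s2,s3}

δ(s0,2) = {s1,s3}; δ(s4,2) = {s0,s2}.
Union: {s0,s1,s2,s3}.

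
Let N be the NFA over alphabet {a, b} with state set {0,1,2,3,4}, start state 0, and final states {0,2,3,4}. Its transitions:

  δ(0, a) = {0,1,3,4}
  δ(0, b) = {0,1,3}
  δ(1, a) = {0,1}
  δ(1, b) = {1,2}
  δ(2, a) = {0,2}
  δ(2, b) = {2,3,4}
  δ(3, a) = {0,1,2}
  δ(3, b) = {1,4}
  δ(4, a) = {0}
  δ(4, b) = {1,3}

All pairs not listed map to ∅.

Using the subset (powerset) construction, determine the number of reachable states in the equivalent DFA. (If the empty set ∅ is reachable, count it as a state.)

Start state of the DFA: {0}.
{0} --a--> {0,1,3,4}  [new]
{0} --b--> {0,1,3}  [new]
{0,1,3,4} --a--> {0,1,2,3,4}  [new]
{0,1,3,4} --b--> {0,1,2,3,4}  [seen]
{0,1,3} --a--> {0,1,2,3,4}  [seen]
{0,1,3} --b--> {0,1,2,3,4}  [seen]
{0,1,2,3,4} --a--> {0,1,2,3,4}  [seen]
{0,1,2,3,4} --b--> {0,1,2,3,4}  [seen]
Reachable DFA states: {0}, {0,1,3,4}, {0,1,3}, {0,1,2,3,4}.

4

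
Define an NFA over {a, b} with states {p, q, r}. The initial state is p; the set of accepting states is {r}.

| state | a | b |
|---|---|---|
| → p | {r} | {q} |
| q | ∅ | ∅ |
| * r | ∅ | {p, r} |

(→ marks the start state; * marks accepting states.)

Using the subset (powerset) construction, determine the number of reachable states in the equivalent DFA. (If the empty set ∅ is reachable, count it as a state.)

6

Start state of the DFA: {p}.
{p} --a--> {r}  [new]
{p} --b--> {q}  [new]
{r} --a--> ∅  [new]
{r} --b--> {p, r}  [new]
{q} --a--> ∅  [seen]
{q} --b--> ∅  [seen]
∅ --a--> ∅  [seen]
∅ --b--> ∅  [seen]
{p, r} --a--> {r}  [seen]
{p, r} --b--> {p, q, r}  [new]
{p, q, r} --a--> {r}  [seen]
{p, q, r} --b--> {p, q, r}  [seen]
Reachable DFA states: {p}, {r}, {q}, ∅, {p, r}, {p, q, r}.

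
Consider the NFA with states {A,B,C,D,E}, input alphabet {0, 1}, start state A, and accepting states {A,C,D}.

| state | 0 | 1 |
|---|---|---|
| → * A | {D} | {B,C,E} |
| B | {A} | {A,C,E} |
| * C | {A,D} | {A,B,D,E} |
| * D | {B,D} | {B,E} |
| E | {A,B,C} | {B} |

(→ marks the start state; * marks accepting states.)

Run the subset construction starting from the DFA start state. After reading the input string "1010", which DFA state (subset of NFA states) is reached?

Start: {A}.
δ(A,1) = {B,C,E}.
Union: {B,C,E}.
After 1: {B,C,E}.
δ(B,0) = {A}; δ(C,0) = {A,D}; δ(E,0) = {A,B,C}.
Union: {A,B,C,D}.
After 0: {A,B,C,D}.
δ(A,1) = {B,C,E}; δ(B,1) = {A,C,E}; δ(C,1) = {A,B,D,E}; δ(D,1) = {B,E}.
Union: {A,B,C,D,E}.
After 1: {A,B,C,D,E}.
δ(A,0) = {D}; δ(B,0) = {A}; δ(C,0) = {A,D}; δ(D,0) = {B,D}; δ(E,0) = {A,B,C}.
Union: {A,B,C,D}.
After 0: {A,B,C,D}.

{A,B,C,D}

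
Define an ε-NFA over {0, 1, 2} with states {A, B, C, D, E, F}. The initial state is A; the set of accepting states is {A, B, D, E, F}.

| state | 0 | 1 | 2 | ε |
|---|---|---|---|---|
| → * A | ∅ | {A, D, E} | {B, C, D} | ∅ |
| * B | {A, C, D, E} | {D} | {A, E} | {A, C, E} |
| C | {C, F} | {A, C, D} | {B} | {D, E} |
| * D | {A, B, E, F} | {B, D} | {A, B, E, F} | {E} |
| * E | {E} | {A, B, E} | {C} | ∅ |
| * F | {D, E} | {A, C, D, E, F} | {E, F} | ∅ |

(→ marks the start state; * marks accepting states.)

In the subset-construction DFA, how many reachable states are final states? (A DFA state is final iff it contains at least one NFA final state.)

4

Start state of the DFA: {A} (ε-closure of the NFA start).
{A} --0--> ∅  [new]
{A} --1--> {A, D, E}  [new]
{A} --2--> {A, B, C, D, E}  [new]
∅ --0--> ∅  [seen]
∅ --1--> ∅  [seen]
∅ --2--> ∅  [seen]
{A, D, E} --0--> {A, B, C, D, E, F}  [new]
{A, D, E} --1--> {A, B, C, D, E}  [seen]
{A, D, E} --2--> {A, B, C, D, E, F}  [seen]
{A, B, C, D, E} --0--> {A, B, C, D, E, F}  [seen]
{A, B, C, D, E} --1--> {A, B, C, D, E}  [seen]
{A, B, C, D, E} --2--> {A, B, C, D, E, F}  [seen]
{A, B, C, D, E, F} --0--> {A, B, C, D, E, F}  [seen]
{A, B, C, D, E, F} --1--> {A, B, C, D, E, F}  [seen]
{A, B, C, D, E, F} --2--> {A, B, C, D, E, F}  [seen]
Reachable DFA states: {A}, ∅, {A, D, E}, {A, B, C, D, E}, {A, B, C, D, E, F}.
Accepting DFA states (contain an NFA accepting state): {A}, {A, D, E}, {A, B, C, D, E}, {A, B, C, D, E, F}.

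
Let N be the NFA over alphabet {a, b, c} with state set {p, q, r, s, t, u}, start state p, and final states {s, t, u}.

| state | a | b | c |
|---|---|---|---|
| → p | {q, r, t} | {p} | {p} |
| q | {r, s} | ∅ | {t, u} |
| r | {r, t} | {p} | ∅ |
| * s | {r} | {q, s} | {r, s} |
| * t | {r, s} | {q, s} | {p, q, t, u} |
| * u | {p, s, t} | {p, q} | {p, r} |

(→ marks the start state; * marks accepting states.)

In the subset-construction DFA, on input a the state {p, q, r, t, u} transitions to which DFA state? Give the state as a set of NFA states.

δ(p,a) = {q, r, t}; δ(q,a) = {r, s}; δ(r,a) = {r, t}; δ(t,a) = {r, s}; δ(u,a) = {p, s, t}.
Union: {p, q, r, s, t}.

{p, q, r, s, t}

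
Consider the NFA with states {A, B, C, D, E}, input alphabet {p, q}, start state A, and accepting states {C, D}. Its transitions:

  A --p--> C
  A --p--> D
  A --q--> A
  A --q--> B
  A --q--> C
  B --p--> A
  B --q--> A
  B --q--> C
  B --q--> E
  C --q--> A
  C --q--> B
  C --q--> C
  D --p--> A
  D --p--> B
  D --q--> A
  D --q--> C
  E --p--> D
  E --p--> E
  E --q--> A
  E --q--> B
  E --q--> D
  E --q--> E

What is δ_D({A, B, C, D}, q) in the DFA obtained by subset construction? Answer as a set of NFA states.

{A, B, C, E}

δ(A,q) = {A, B, C}; δ(B,q) = {A, C, E}; δ(C,q) = {A, B, C}; δ(D,q) = {A, C}.
Union: {A, B, C, E}.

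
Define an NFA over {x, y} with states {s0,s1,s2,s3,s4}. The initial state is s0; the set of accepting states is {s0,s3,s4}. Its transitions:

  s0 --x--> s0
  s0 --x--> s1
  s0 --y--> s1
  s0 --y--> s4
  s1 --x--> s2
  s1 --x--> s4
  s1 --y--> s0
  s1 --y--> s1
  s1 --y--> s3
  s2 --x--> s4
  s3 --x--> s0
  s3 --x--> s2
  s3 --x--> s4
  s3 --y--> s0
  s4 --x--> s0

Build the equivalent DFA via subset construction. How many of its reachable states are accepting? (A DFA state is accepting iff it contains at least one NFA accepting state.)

8

Start state of the DFA: {s0}.
{s0} --x--> {s0,s1}  [new]
{s0} --y--> {s1,s4}  [new]
{s0,s1} --x--> {s0,s1,s2,s4}  [new]
{s0,s1} --y--> {s0,s1,s3,s4}  [new]
{s1,s4} --x--> {s0,s2,s4}  [new]
{s1,s4} --y--> {s0,s1,s3}  [new]
{s0,s1,s2,s4} --x--> {s0,s1,s2,s4}  [seen]
{s0,s1,s2,s4} --y--> {s0,s1,s3,s4}  [seen]
{s0,s1,s3,s4} --x--> {s0,s1,s2,s4}  [seen]
{s0,s1,s3,s4} --y--> {s0,s1,s3,s4}  [seen]
{s0,s2,s4} --x--> {s0,s1,s4}  [new]
{s0,s2,s4} --y--> {s1,s4}  [seen]
{s0,s1,s3} --x--> {s0,s1,s2,s4}  [seen]
{s0,s1,s3} --y--> {s0,s1,s3,s4}  [seen]
{s0,s1,s4} --x--> {s0,s1,s2,s4}  [seen]
{s0,s1,s4} --y--> {s0,s1,s3,s4}  [seen]
Reachable DFA states: {s0}, {s0,s1}, {s1,s4}, {s0,s1,s2,s4}, {s0,s1,s3,s4}, {s0,s2,s4}, {s0,s1,s3}, {s0,s1,s4}.
Accepting DFA states (contain an NFA accepting state): {s0}, {s0,s1}, {s1,s4}, {s0,s1,s2,s4}, {s0,s1,s3,s4}, {s0,s2,s4}, {s0,s1,s3}, {s0,s1,s4}.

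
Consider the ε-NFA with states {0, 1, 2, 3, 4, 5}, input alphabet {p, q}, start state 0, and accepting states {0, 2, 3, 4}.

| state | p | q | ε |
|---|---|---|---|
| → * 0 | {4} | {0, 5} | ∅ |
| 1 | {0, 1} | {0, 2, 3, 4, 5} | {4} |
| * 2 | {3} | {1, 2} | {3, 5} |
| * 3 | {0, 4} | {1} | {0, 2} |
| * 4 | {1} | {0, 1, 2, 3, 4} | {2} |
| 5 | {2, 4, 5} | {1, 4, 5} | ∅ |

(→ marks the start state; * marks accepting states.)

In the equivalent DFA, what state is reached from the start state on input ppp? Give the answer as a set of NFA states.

Start: {0}.
δ(0,p) = {4}.
Union: {4}.
ε-closure gives {0, 2, 3, 4, 5}.
After p: {0, 2, 3, 4, 5}.
δ(0,p) = {4}; δ(2,p) = {3}; δ(3,p) = {0, 4}; δ(4,p) = {1}; δ(5,p) = {2, 4, 5}.
Union: {0, 1, 2, 3, 4, 5}.
After p: {0, 1, 2, 3, 4, 5}.
δ(0,p) = {4}; δ(1,p) = {0, 1}; δ(2,p) = {3}; δ(3,p) = {0, 4}; δ(4,p) = {1}; δ(5,p) = {2, 4, 5}.
Union: {0, 1, 2, 3, 4, 5}.
After p: {0, 1, 2, 3, 4, 5}.

{0, 1, 2, 3, 4, 5}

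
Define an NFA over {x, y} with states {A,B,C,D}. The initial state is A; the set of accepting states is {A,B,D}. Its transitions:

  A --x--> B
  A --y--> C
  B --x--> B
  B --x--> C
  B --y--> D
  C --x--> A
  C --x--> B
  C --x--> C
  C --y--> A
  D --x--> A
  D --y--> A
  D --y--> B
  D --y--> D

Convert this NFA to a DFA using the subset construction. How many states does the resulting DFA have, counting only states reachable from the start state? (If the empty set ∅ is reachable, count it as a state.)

Start state of the DFA: {A}.
{A} --x--> {B}  [new]
{A} --y--> {C}  [new]
{B} --x--> {B,C}  [new]
{B} --y--> {D}  [new]
{C} --x--> {A,B,C}  [new]
{C} --y--> {A}  [seen]
{B,C} --x--> {A,B,C}  [seen]
{B,C} --y--> {A,D}  [new]
{D} --x--> {A}  [seen]
{D} --y--> {A,B,D}  [new]
{A,B,C} --x--> {A,B,C}  [seen]
{A,B,C} --y--> {A,C,D}  [new]
{A,D} --x--> {A,B}  [new]
{A,D} --y--> {A,B,C,D}  [new]
{A,B,D} --x--> {A,B,C}  [seen]
{A,B,D} --y--> {A,B,C,D}  [seen]
{A,C,D} --x--> {A,B,C}  [seen]
{A,C,D} --y--> {A,B,C,D}  [seen]
{A,B} --x--> {B,C}  [seen]
{A,B} --y--> {C,D}  [new]
{A,B,C,D} --x--> {A,B,C}  [seen]
{A,B,C,D} --y--> {A,B,C,D}  [seen]
{C,D} --x--> {A,B,C}  [seen]
{C,D} --y--> {A,B,D}  [seen]
Reachable DFA states: {A}, {B}, {C}, {B,C}, {D}, {A,B,C}, {A,D}, {A,B,D}, {A,C,D}, {A,B}, {A,B,C,D}, {C,D}.

12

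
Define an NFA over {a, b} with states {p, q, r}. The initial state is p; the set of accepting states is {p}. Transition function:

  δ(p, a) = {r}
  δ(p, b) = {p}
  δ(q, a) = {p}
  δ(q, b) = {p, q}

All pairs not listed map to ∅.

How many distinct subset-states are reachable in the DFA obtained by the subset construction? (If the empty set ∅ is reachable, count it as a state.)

3

Start state of the DFA: {p}.
{p} --a--> {r}  [new]
{p} --b--> {p}  [seen]
{r} --a--> ∅  [new]
{r} --b--> ∅  [seen]
∅ --a--> ∅  [seen]
∅ --b--> ∅  [seen]
Reachable DFA states: {p}, {r}, ∅.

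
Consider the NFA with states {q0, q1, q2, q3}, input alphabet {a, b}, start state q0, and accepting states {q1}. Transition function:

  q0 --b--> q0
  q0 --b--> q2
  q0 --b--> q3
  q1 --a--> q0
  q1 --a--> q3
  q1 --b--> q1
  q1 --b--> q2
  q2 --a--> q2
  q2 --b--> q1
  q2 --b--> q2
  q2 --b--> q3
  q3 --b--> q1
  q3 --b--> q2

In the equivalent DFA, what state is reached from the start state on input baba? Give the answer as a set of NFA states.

Start: {q0}.
δ(q0,b) = {q0, q2, q3}.
Union: {q0, q2, q3}.
After b: {q0, q2, q3}.
δ(q0,a) = ∅; δ(q2,a) = {q2}; δ(q3,a) = ∅.
Union: {q2}.
After a: {q2}.
δ(q2,b) = {q1, q2, q3}.
Union: {q1, q2, q3}.
After b: {q1, q2, q3}.
δ(q1,a) = {q0, q3}; δ(q2,a) = {q2}; δ(q3,a) = ∅.
Union: {q0, q2, q3}.
After a: {q0, q2, q3}.

{q0, q2, q3}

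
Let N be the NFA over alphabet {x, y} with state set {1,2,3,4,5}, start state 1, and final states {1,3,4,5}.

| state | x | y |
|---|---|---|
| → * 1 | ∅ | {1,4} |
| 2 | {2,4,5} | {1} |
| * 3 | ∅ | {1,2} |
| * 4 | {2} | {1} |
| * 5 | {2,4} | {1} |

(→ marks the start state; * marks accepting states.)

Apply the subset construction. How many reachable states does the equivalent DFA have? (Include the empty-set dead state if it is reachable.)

5

Start state of the DFA: {1}.
{1} --x--> ∅  [new]
{1} --y--> {1,4}  [new]
∅ --x--> ∅  [seen]
∅ --y--> ∅  [seen]
{1,4} --x--> {2}  [new]
{1,4} --y--> {1,4}  [seen]
{2} --x--> {2,4,5}  [new]
{2} --y--> {1}  [seen]
{2,4,5} --x--> {2,4,5}  [seen]
{2,4,5} --y--> {1}  [seen]
Reachable DFA states: {1}, ∅, {1,4}, {2}, {2,4,5}.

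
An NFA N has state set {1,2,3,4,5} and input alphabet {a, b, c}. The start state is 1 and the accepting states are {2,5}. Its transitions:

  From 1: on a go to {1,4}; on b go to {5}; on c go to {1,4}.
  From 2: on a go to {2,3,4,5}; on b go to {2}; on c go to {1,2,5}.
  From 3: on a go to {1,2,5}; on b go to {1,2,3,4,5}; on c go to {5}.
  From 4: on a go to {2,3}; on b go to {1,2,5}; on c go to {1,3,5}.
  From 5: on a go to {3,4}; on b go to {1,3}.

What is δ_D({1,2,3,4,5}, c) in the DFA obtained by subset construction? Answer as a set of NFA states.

δ(1,c) = {1,4}; δ(2,c) = {1,2,5}; δ(3,c) = {5}; δ(4,c) = {1,3,5}; δ(5,c) = ∅.
Union: {1,2,3,4,5}.

{1,2,3,4,5}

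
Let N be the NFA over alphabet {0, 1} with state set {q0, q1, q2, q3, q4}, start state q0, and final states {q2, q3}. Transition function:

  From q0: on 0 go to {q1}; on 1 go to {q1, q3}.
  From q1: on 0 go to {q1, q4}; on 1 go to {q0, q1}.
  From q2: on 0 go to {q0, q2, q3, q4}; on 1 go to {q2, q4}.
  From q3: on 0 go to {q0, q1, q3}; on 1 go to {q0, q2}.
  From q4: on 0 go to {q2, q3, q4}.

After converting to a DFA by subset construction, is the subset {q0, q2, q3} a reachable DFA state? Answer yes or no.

Start state of the DFA: {q0}.
{q0} --0--> {q1}  [new]
{q0} --1--> {q1, q3}  [new]
{q1} --0--> {q1, q4}  [new]
{q1} --1--> {q0, q1}  [new]
{q1, q3} --0--> {q0, q1, q3, q4}  [new]
{q1, q3} --1--> {q0, q1, q2}  [new]
{q1, q4} --0--> {q1, q2, q3, q4}  [new]
{q1, q4} --1--> {q0, q1}  [seen]
{q0, q1} --0--> {q1, q4}  [seen]
{q0, q1} --1--> {q0, q1, q3}  [new]
{q0, q1, q3, q4} --0--> {q0, q1, q2, q3, q4}  [new]
{q0, q1, q3, q4} --1--> {q0, q1, q2, q3}  [new]
{q0, q1, q2} --0--> {q0, q1, q2, q3, q4}  [seen]
{q0, q1, q2} --1--> {q0, q1, q2, q3, q4}  [seen]
{q1, q2, q3, q4} --0--> {q0, q1, q2, q3, q4}  [seen]
{q1, q2, q3, q4} --1--> {q0, q1, q2, q4}  [new]
{q0, q1, q3} --0--> {q0, q1, q3, q4}  [seen]
{q0, q1, q3} --1--> {q0, q1, q2, q3}  [seen]
{q0, q1, q2, q3, q4} --0--> {q0, q1, q2, q3, q4}  [seen]
{q0, q1, q2, q3, q4} --1--> {q0, q1, q2, q3, q4}  [seen]
{q0, q1, q2, q3} --0--> {q0, q1, q2, q3, q4}  [seen]
{q0, q1, q2, q3} --1--> {q0, q1, q2, q3, q4}  [seen]
{q0, q1, q2, q4} --0--> {q0, q1, q2, q3, q4}  [seen]
{q0, q1, q2, q4} --1--> {q0, q1, q2, q3, q4}  [seen]
Reachable DFA states: {q0}, {q1}, {q1, q3}, {q1, q4}, {q0, q1}, {q0, q1, q3, q4}, {q0, q1, q2}, {q1, q2, q3, q4}, {q0, q1, q3}, {q0, q1, q2, q3, q4}, {q0, q1, q2, q3}, {q0, q1, q2, q4}.
{q0, q2, q3} is not among them.

no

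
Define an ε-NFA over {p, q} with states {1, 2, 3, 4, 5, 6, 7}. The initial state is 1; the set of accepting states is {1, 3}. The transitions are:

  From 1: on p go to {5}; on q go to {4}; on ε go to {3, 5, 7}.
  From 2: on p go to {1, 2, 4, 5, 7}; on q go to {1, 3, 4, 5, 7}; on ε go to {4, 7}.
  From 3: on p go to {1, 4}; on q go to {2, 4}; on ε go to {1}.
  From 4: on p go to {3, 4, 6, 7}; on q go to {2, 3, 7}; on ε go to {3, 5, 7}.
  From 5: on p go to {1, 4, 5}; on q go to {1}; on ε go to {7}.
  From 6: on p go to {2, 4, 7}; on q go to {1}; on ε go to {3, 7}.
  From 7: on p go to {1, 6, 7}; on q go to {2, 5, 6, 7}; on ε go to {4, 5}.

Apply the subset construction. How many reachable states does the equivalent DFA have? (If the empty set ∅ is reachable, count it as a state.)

Start state of the DFA: {1, 3, 4, 5, 7} (ε-closure of the NFA start).
{1, 3, 4, 5, 7} --p--> {1, 3, 4, 5, 6, 7}  [new]
{1, 3, 4, 5, 7} --q--> {1, 2, 3, 4, 5, 6, 7}  [new]
{1, 3, 4, 5, 6, 7} --p--> {1, 2, 3, 4, 5, 6, 7}  [seen]
{1, 3, 4, 5, 6, 7} --q--> {1, 2, 3, 4, 5, 6, 7}  [seen]
{1, 2, 3, 4, 5, 6, 7} --p--> {1, 2, 3, 4, 5, 6, 7}  [seen]
{1, 2, 3, 4, 5, 6, 7} --q--> {1, 2, 3, 4, 5, 6, 7}  [seen]
Reachable DFA states: {1, 3, 4, 5, 7}, {1, 3, 4, 5, 6, 7}, {1, 2, 3, 4, 5, 6, 7}.

3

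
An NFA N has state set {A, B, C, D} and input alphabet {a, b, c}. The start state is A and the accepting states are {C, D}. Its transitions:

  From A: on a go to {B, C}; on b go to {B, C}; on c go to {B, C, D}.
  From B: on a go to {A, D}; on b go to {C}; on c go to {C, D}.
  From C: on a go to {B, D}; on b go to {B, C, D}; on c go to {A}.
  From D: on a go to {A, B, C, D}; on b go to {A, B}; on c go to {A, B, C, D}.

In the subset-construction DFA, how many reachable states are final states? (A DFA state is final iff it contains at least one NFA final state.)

Start state of the DFA: {A}.
{A} --a--> {B, C}  [new]
{A} --b--> {B, C}  [seen]
{A} --c--> {B, C, D}  [new]
{B, C} --a--> {A, B, D}  [new]
{B, C} --b--> {B, C, D}  [seen]
{B, C} --c--> {A, C, D}  [new]
{B, C, D} --a--> {A, B, C, D}  [new]
{B, C, D} --b--> {A, B, C, D}  [seen]
{B, C, D} --c--> {A, B, C, D}  [seen]
{A, B, D} --a--> {A, B, C, D}  [seen]
{A, B, D} --b--> {A, B, C}  [new]
{A, B, D} --c--> {A, B, C, D}  [seen]
{A, C, D} --a--> {A, B, C, D}  [seen]
{A, C, D} --b--> {A, B, C, D}  [seen]
{A, C, D} --c--> {A, B, C, D}  [seen]
{A, B, C, D} --a--> {A, B, C, D}  [seen]
{A, B, C, D} --b--> {A, B, C, D}  [seen]
{A, B, C, D} --c--> {A, B, C, D}  [seen]
{A, B, C} --a--> {A, B, C, D}  [seen]
{A, B, C} --b--> {B, C, D}  [seen]
{A, B, C} --c--> {A, B, C, D}  [seen]
Reachable DFA states: {A}, {B, C}, {B, C, D}, {A, B, D}, {A, C, D}, {A, B, C, D}, {A, B, C}.
Accepting DFA states (contain an NFA accepting state): {B, C}, {B, C, D}, {A, B, D}, {A, C, D}, {A, B, C, D}, {A, B, C}.

6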